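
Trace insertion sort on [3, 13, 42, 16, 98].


Initial: [3, 13, 42, 16, 98]
Insert 13: [3, 13, 42, 16, 98]
Insert 42: [3, 13, 42, 16, 98]
Insert 16: [3, 13, 16, 42, 98]
Insert 98: [3, 13, 16, 42, 98]

Sorted: [3, 13, 16, 42, 98]


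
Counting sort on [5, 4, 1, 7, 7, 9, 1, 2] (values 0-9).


Input: [5, 4, 1, 7, 7, 9, 1, 2]
Counts: [0, 2, 1, 0, 1, 1, 0, 2, 0, 1]

Sorted: [1, 1, 2, 4, 5, 7, 7, 9]


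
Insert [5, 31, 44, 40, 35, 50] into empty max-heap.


Insert 5: [5]
Insert 31: [31, 5]
Insert 44: [44, 5, 31]
Insert 40: [44, 40, 31, 5]
Insert 35: [44, 40, 31, 5, 35]
Insert 50: [50, 40, 44, 5, 35, 31]

Final heap: [50, 40, 44, 5, 35, 31]


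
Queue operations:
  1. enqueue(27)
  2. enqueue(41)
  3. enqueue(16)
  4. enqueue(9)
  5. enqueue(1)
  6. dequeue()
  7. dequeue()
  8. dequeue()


enqueue(27) -> [27]
enqueue(41) -> [27, 41]
enqueue(16) -> [27, 41, 16]
enqueue(9) -> [27, 41, 16, 9]
enqueue(1) -> [27, 41, 16, 9, 1]
dequeue()->27, [41, 16, 9, 1]
dequeue()->41, [16, 9, 1]
dequeue()->16, [9, 1]

Final queue: [9, 1]


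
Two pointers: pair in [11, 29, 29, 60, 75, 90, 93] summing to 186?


lo=0(11)+hi=6(93)=104
lo=1(29)+hi=6(93)=122
lo=2(29)+hi=6(93)=122
lo=3(60)+hi=6(93)=153
lo=4(75)+hi=6(93)=168
lo=5(90)+hi=6(93)=183

No pair found


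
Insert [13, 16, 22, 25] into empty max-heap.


Insert 13: [13]
Insert 16: [16, 13]
Insert 22: [22, 13, 16]
Insert 25: [25, 22, 16, 13]

Final heap: [25, 22, 16, 13]


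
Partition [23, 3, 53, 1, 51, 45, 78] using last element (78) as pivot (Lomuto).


Pivot: 78
  23 <= 78: advance i (no swap)
  3 <= 78: advance i (no swap)
  53 <= 78: advance i (no swap)
  1 <= 78: advance i (no swap)
  51 <= 78: advance i (no swap)
  45 <= 78: advance i (no swap)
Place pivot at 6: [23, 3, 53, 1, 51, 45, 78]

Partitioned: [23, 3, 53, 1, 51, 45, 78]


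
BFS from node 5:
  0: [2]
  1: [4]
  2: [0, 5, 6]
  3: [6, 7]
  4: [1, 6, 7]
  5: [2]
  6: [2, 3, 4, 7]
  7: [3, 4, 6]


Visit 5, enqueue [2]
Visit 2, enqueue [0, 6]
Visit 0, enqueue []
Visit 6, enqueue [3, 4, 7]
Visit 3, enqueue []
Visit 4, enqueue [1]
Visit 7, enqueue []
Visit 1, enqueue []

BFS order: [5, 2, 0, 6, 3, 4, 7, 1]


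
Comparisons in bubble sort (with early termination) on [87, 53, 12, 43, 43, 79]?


Algorithm: bubble sort (with early termination)
Input: [87, 53, 12, 43, 43, 79]
Sorted: [12, 43, 43, 53, 79, 87]

12


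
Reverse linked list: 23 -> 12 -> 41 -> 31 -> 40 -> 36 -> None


Step 1: curr=23, set curr.next=prev(None) | reversed so far: 23
Step 2: curr=12, set curr.next=prev(23) | reversed so far: 12 -> 23
Step 3: curr=41, set curr.next=prev(12) | reversed so far: 41 -> 12 -> 23
Step 4: curr=31, set curr.next=prev(41) | reversed so far: 31 -> 41 -> 12 -> 23
Step 5: curr=40, set curr.next=prev(31) | reversed so far: 40 -> 31 -> 41 -> 12 -> 23
Step 6: curr=36, set curr.next=prev(40) | reversed so far: 36 -> 40 -> 31 -> 41 -> 12 -> 23

36 -> 40 -> 31 -> 41 -> 12 -> 23 -> None


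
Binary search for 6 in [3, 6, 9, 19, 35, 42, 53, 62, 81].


Step 1: lo=0, hi=8, mid=4, val=35
Step 2: lo=0, hi=3, mid=1, val=6

Found at index 1


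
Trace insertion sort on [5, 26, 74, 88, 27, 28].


Initial: [5, 26, 74, 88, 27, 28]
Insert 26: [5, 26, 74, 88, 27, 28]
Insert 74: [5, 26, 74, 88, 27, 28]
Insert 88: [5, 26, 74, 88, 27, 28]
Insert 27: [5, 26, 27, 74, 88, 28]
Insert 28: [5, 26, 27, 28, 74, 88]

Sorted: [5, 26, 27, 28, 74, 88]


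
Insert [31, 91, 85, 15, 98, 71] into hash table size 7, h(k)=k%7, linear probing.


Insert 31: h=3 -> slot 3
Insert 91: h=0 -> slot 0
Insert 85: h=1 -> slot 1
Insert 15: h=1, 1 probes -> slot 2
Insert 98: h=0, 4 probes -> slot 4
Insert 71: h=1, 4 probes -> slot 5

Table: [91, 85, 15, 31, 98, 71, None]


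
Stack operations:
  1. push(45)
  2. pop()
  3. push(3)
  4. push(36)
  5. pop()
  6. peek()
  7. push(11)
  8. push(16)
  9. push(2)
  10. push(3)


push(45) -> [45]
pop()->45, []
push(3) -> [3]
push(36) -> [3, 36]
pop()->36, [3]
peek()->3
push(11) -> [3, 11]
push(16) -> [3, 11, 16]
push(2) -> [3, 11, 16, 2]
push(3) -> [3, 11, 16, 2, 3]

Final stack: [3, 11, 16, 2, 3]


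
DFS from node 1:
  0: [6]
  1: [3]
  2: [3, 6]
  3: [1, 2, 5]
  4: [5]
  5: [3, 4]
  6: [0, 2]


Visit 1, push [3]
Visit 3, push [5, 2]
Visit 2, push [6]
Visit 6, push [0]
Visit 0, push []
Visit 5, push [4]
Visit 4, push []

DFS order: [1, 3, 2, 6, 0, 5, 4]


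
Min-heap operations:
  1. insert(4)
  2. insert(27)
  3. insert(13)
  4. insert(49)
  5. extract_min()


insert(4) -> [4]
insert(27) -> [4, 27]
insert(13) -> [4, 27, 13]
insert(49) -> [4, 27, 13, 49]
extract_min()->4, [13, 27, 49]

Final heap: [13, 27, 49]


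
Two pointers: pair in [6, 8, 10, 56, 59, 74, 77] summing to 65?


lo=0(6)+hi=6(77)=83
lo=0(6)+hi=5(74)=80
lo=0(6)+hi=4(59)=65

Yes: 6+59=65


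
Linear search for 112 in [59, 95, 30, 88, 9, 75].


i=0: 59!=112
i=1: 95!=112
i=2: 30!=112
i=3: 88!=112
i=4: 9!=112
i=5: 75!=112

Not found, 6 comps


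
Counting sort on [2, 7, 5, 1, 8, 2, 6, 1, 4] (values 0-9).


Input: [2, 7, 5, 1, 8, 2, 6, 1, 4]
Counts: [0, 2, 2, 0, 1, 1, 1, 1, 1, 0]

Sorted: [1, 1, 2, 2, 4, 5, 6, 7, 8]


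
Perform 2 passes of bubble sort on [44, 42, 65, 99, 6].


Initial: [44, 42, 65, 99, 6]
Pass 1: [42, 44, 65, 6, 99] (2 swaps)
Pass 2: [42, 44, 6, 65, 99] (1 swaps)

After 2 passes: [42, 44, 6, 65, 99]


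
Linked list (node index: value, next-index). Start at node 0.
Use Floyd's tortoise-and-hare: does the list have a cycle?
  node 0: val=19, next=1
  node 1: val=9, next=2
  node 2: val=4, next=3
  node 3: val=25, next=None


Floyd's tortoise (slow, +1) and hare (fast, +2):
  init: slow=0, fast=0
  step 1: slow=1, fast=2
  step 2: fast 2->3->None, no cycle

Cycle: no


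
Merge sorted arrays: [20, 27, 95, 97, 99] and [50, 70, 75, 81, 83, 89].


Take 20 from A
Take 27 from A
Take 50 from B
Take 70 from B
Take 75 from B
Take 81 from B
Take 83 from B
Take 89 from B

Merged: [20, 27, 50, 70, 75, 81, 83, 89, 95, 97, 99]


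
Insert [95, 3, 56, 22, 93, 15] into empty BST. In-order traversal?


Insert 95: root
Insert 3: L from 95
Insert 56: L from 95 -> R from 3
Insert 22: L from 95 -> R from 3 -> L from 56
Insert 93: L from 95 -> R from 3 -> R from 56
Insert 15: L from 95 -> R from 3 -> L from 56 -> L from 22

In-order: [3, 15, 22, 56, 93, 95]


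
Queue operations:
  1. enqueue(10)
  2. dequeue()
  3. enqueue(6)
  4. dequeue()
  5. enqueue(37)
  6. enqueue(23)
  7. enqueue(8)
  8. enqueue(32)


enqueue(10) -> [10]
dequeue()->10, []
enqueue(6) -> [6]
dequeue()->6, []
enqueue(37) -> [37]
enqueue(23) -> [37, 23]
enqueue(8) -> [37, 23, 8]
enqueue(32) -> [37, 23, 8, 32]

Final queue: [37, 23, 8, 32]


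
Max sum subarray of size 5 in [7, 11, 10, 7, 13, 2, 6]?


[0:5]: 48
[1:6]: 43
[2:7]: 38

Max: 48 at [0:5]


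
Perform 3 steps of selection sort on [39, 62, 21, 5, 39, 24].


Initial: [39, 62, 21, 5, 39, 24]
Step 1: min=5 at 3
  Swap: [5, 62, 21, 39, 39, 24]
Step 2: min=21 at 2
  Swap: [5, 21, 62, 39, 39, 24]
Step 3: min=24 at 5
  Swap: [5, 21, 24, 39, 39, 62]

After 3 steps: [5, 21, 24, 39, 39, 62]


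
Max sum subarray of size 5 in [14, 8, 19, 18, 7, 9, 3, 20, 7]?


[0:5]: 66
[1:6]: 61
[2:7]: 56
[3:8]: 57
[4:9]: 46

Max: 66 at [0:5]


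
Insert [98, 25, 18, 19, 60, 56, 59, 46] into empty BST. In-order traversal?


Insert 98: root
Insert 25: L from 98
Insert 18: L from 98 -> L from 25
Insert 19: L from 98 -> L from 25 -> R from 18
Insert 60: L from 98 -> R from 25
Insert 56: L from 98 -> R from 25 -> L from 60
Insert 59: L from 98 -> R from 25 -> L from 60 -> R from 56
Insert 46: L from 98 -> R from 25 -> L from 60 -> L from 56

In-order: [18, 19, 25, 46, 56, 59, 60, 98]


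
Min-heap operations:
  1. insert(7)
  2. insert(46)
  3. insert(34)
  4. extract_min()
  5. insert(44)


insert(7) -> [7]
insert(46) -> [7, 46]
insert(34) -> [7, 46, 34]
extract_min()->7, [34, 46]
insert(44) -> [34, 46, 44]

Final heap: [34, 46, 44]


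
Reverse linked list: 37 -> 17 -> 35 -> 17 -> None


Step 1: curr=37, set curr.next=prev(None) | reversed so far: 37
Step 2: curr=17, set curr.next=prev(37) | reversed so far: 17 -> 37
Step 3: curr=35, set curr.next=prev(17) | reversed so far: 35 -> 17 -> 37
Step 4: curr=17, set curr.next=prev(35) | reversed so far: 17 -> 35 -> 17 -> 37

17 -> 35 -> 17 -> 37 -> None


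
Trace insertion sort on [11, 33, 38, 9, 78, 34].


Initial: [11, 33, 38, 9, 78, 34]
Insert 33: [11, 33, 38, 9, 78, 34]
Insert 38: [11, 33, 38, 9, 78, 34]
Insert 9: [9, 11, 33, 38, 78, 34]
Insert 78: [9, 11, 33, 38, 78, 34]
Insert 34: [9, 11, 33, 34, 38, 78]

Sorted: [9, 11, 33, 34, 38, 78]


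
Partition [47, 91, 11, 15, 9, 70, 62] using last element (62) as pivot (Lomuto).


Pivot: 62
  47 <= 62: advance i (no swap)
  11 <= 62: swap -> [47, 11, 91, 15, 9, 70, 62]
  15 <= 62: swap -> [47, 11, 15, 91, 9, 70, 62]
  9 <= 62: swap -> [47, 11, 15, 9, 91, 70, 62]
Place pivot at 4: [47, 11, 15, 9, 62, 70, 91]

Partitioned: [47, 11, 15, 9, 62, 70, 91]


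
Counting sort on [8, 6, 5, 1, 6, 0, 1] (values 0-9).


Input: [8, 6, 5, 1, 6, 0, 1]
Counts: [1, 2, 0, 0, 0, 1, 2, 0, 1, 0]

Sorted: [0, 1, 1, 5, 6, 6, 8]


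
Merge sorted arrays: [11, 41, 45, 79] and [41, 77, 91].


Take 11 from A
Take 41 from A
Take 41 from B
Take 45 from A
Take 77 from B
Take 79 from A

Merged: [11, 41, 41, 45, 77, 79, 91]


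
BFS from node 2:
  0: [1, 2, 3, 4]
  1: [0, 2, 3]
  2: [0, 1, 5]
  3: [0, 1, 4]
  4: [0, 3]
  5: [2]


Visit 2, enqueue [0, 1, 5]
Visit 0, enqueue [3, 4]
Visit 1, enqueue []
Visit 5, enqueue []
Visit 3, enqueue []
Visit 4, enqueue []

BFS order: [2, 0, 1, 5, 3, 4]


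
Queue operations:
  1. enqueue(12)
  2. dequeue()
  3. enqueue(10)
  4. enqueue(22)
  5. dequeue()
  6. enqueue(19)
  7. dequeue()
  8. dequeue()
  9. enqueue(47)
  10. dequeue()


enqueue(12) -> [12]
dequeue()->12, []
enqueue(10) -> [10]
enqueue(22) -> [10, 22]
dequeue()->10, [22]
enqueue(19) -> [22, 19]
dequeue()->22, [19]
dequeue()->19, []
enqueue(47) -> [47]
dequeue()->47, []

Final queue: []


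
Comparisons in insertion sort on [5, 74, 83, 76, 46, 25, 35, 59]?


Algorithm: insertion sort
Input: [5, 74, 83, 76, 46, 25, 35, 59]
Sorted: [5, 25, 35, 46, 59, 74, 76, 83]

22


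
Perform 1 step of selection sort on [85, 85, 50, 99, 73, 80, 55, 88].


Initial: [85, 85, 50, 99, 73, 80, 55, 88]
Step 1: min=50 at 2
  Swap: [50, 85, 85, 99, 73, 80, 55, 88]

After 1 step: [50, 85, 85, 99, 73, 80, 55, 88]


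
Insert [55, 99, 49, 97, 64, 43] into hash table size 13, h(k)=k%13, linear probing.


Insert 55: h=3 -> slot 3
Insert 99: h=8 -> slot 8
Insert 49: h=10 -> slot 10
Insert 97: h=6 -> slot 6
Insert 64: h=12 -> slot 12
Insert 43: h=4 -> slot 4

Table: [None, None, None, 55, 43, None, 97, None, 99, None, 49, None, 64]


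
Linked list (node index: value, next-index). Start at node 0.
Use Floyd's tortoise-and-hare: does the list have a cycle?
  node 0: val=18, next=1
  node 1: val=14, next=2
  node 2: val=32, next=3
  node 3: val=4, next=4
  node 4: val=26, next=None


Floyd's tortoise (slow, +1) and hare (fast, +2):
  init: slow=0, fast=0
  step 1: slow=1, fast=2
  step 2: slow=2, fast=4
  step 3: fast -> None, no cycle

Cycle: no


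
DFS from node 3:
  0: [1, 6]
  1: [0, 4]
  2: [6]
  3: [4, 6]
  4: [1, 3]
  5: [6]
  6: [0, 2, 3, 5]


Visit 3, push [6, 4]
Visit 4, push [1]
Visit 1, push [0]
Visit 0, push [6]
Visit 6, push [5, 2]
Visit 2, push []
Visit 5, push []

DFS order: [3, 4, 1, 0, 6, 2, 5]


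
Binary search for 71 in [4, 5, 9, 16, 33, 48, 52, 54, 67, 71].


Step 1: lo=0, hi=9, mid=4, val=33
Step 2: lo=5, hi=9, mid=7, val=54
Step 3: lo=8, hi=9, mid=8, val=67
Step 4: lo=9, hi=9, mid=9, val=71

Found at index 9


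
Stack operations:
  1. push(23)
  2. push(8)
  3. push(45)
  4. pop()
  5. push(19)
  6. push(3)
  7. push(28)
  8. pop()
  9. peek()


push(23) -> [23]
push(8) -> [23, 8]
push(45) -> [23, 8, 45]
pop()->45, [23, 8]
push(19) -> [23, 8, 19]
push(3) -> [23, 8, 19, 3]
push(28) -> [23, 8, 19, 3, 28]
pop()->28, [23, 8, 19, 3]
peek()->3

Final stack: [23, 8, 19, 3]


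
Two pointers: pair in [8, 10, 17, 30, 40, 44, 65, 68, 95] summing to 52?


lo=0(8)+hi=8(95)=103
lo=0(8)+hi=7(68)=76
lo=0(8)+hi=6(65)=73
lo=0(8)+hi=5(44)=52

Yes: 8+44=52


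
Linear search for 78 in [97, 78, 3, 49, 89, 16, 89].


i=0: 97!=78
i=1: 78==78 found!

Found at 1, 2 comps


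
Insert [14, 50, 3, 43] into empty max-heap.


Insert 14: [14]
Insert 50: [50, 14]
Insert 3: [50, 14, 3]
Insert 43: [50, 43, 3, 14]

Final heap: [50, 43, 3, 14]


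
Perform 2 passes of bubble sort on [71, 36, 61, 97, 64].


Initial: [71, 36, 61, 97, 64]
Pass 1: [36, 61, 71, 64, 97] (3 swaps)
Pass 2: [36, 61, 64, 71, 97] (1 swaps)

After 2 passes: [36, 61, 64, 71, 97]


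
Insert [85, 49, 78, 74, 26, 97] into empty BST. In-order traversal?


Insert 85: root
Insert 49: L from 85
Insert 78: L from 85 -> R from 49
Insert 74: L from 85 -> R from 49 -> L from 78
Insert 26: L from 85 -> L from 49
Insert 97: R from 85

In-order: [26, 49, 74, 78, 85, 97]


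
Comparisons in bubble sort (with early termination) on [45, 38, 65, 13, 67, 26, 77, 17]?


Algorithm: bubble sort (with early termination)
Input: [45, 38, 65, 13, 67, 26, 77, 17]
Sorted: [13, 17, 26, 38, 45, 65, 67, 77]

28


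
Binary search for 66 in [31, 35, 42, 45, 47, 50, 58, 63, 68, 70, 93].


Step 1: lo=0, hi=10, mid=5, val=50
Step 2: lo=6, hi=10, mid=8, val=68
Step 3: lo=6, hi=7, mid=6, val=58
Step 4: lo=7, hi=7, mid=7, val=63

Not found


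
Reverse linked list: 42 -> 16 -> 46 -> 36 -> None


Step 1: curr=42, set curr.next=prev(None) | reversed so far: 42
Step 2: curr=16, set curr.next=prev(42) | reversed so far: 16 -> 42
Step 3: curr=46, set curr.next=prev(16) | reversed so far: 46 -> 16 -> 42
Step 4: curr=36, set curr.next=prev(46) | reversed so far: 36 -> 46 -> 16 -> 42

36 -> 46 -> 16 -> 42 -> None


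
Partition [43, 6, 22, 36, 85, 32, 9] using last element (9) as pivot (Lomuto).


Pivot: 9
  6 <= 9: swap -> [6, 43, 22, 36, 85, 32, 9]
Place pivot at 1: [6, 9, 22, 36, 85, 32, 43]

Partitioned: [6, 9, 22, 36, 85, 32, 43]


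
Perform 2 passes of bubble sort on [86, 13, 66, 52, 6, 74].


Initial: [86, 13, 66, 52, 6, 74]
Pass 1: [13, 66, 52, 6, 74, 86] (5 swaps)
Pass 2: [13, 52, 6, 66, 74, 86] (2 swaps)

After 2 passes: [13, 52, 6, 66, 74, 86]


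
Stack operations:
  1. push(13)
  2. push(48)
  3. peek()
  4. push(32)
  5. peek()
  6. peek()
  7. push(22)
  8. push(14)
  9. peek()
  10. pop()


push(13) -> [13]
push(48) -> [13, 48]
peek()->48
push(32) -> [13, 48, 32]
peek()->32
peek()->32
push(22) -> [13, 48, 32, 22]
push(14) -> [13, 48, 32, 22, 14]
peek()->14
pop()->14, [13, 48, 32, 22]

Final stack: [13, 48, 32, 22]


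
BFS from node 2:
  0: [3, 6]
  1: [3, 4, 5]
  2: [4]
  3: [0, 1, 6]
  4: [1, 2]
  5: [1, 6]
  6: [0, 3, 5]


Visit 2, enqueue [4]
Visit 4, enqueue [1]
Visit 1, enqueue [3, 5]
Visit 3, enqueue [0, 6]
Visit 5, enqueue []
Visit 0, enqueue []
Visit 6, enqueue []

BFS order: [2, 4, 1, 3, 5, 0, 6]


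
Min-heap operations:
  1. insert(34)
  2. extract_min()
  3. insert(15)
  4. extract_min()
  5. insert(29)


insert(34) -> [34]
extract_min()->34, []
insert(15) -> [15]
extract_min()->15, []
insert(29) -> [29]

Final heap: [29]


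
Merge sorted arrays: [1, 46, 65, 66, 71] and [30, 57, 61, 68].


Take 1 from A
Take 30 from B
Take 46 from A
Take 57 from B
Take 61 from B
Take 65 from A
Take 66 from A
Take 68 from B

Merged: [1, 30, 46, 57, 61, 65, 66, 68, 71]


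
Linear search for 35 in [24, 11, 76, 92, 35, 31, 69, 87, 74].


i=0: 24!=35
i=1: 11!=35
i=2: 76!=35
i=3: 92!=35
i=4: 35==35 found!

Found at 4, 5 comps


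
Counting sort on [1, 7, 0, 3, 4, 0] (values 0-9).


Input: [1, 7, 0, 3, 4, 0]
Counts: [2, 1, 0, 1, 1, 0, 0, 1, 0, 0]

Sorted: [0, 0, 1, 3, 4, 7]


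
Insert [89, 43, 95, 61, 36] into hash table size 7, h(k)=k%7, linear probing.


Insert 89: h=5 -> slot 5
Insert 43: h=1 -> slot 1
Insert 95: h=4 -> slot 4
Insert 61: h=5, 1 probes -> slot 6
Insert 36: h=1, 1 probes -> slot 2

Table: [None, 43, 36, None, 95, 89, 61]


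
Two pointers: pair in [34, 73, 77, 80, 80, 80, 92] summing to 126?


lo=0(34)+hi=6(92)=126

Yes: 34+92=126


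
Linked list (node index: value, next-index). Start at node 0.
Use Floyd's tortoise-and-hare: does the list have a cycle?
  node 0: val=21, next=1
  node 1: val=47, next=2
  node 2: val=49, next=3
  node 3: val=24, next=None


Floyd's tortoise (slow, +1) and hare (fast, +2):
  init: slow=0, fast=0
  step 1: slow=1, fast=2
  step 2: fast 2->3->None, no cycle

Cycle: no


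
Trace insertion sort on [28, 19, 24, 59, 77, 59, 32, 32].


Initial: [28, 19, 24, 59, 77, 59, 32, 32]
Insert 19: [19, 28, 24, 59, 77, 59, 32, 32]
Insert 24: [19, 24, 28, 59, 77, 59, 32, 32]
Insert 59: [19, 24, 28, 59, 77, 59, 32, 32]
Insert 77: [19, 24, 28, 59, 77, 59, 32, 32]
Insert 59: [19, 24, 28, 59, 59, 77, 32, 32]
Insert 32: [19, 24, 28, 32, 59, 59, 77, 32]
Insert 32: [19, 24, 28, 32, 32, 59, 59, 77]

Sorted: [19, 24, 28, 32, 32, 59, 59, 77]


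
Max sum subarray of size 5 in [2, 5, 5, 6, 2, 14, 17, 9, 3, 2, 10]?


[0:5]: 20
[1:6]: 32
[2:7]: 44
[3:8]: 48
[4:9]: 45
[5:10]: 45
[6:11]: 41

Max: 48 at [3:8]


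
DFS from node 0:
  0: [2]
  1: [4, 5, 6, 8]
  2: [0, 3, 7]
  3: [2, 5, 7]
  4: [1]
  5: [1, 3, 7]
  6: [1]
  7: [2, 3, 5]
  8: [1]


Visit 0, push [2]
Visit 2, push [7, 3]
Visit 3, push [7, 5]
Visit 5, push [7, 1]
Visit 1, push [8, 6, 4]
Visit 4, push []
Visit 6, push []
Visit 8, push []
Visit 7, push []

DFS order: [0, 2, 3, 5, 1, 4, 6, 8, 7]


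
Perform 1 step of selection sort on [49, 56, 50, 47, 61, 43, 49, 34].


Initial: [49, 56, 50, 47, 61, 43, 49, 34]
Step 1: min=34 at 7
  Swap: [34, 56, 50, 47, 61, 43, 49, 49]

After 1 step: [34, 56, 50, 47, 61, 43, 49, 49]


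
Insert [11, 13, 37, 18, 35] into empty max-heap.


Insert 11: [11]
Insert 13: [13, 11]
Insert 37: [37, 11, 13]
Insert 18: [37, 18, 13, 11]
Insert 35: [37, 35, 13, 11, 18]

Final heap: [37, 35, 13, 11, 18]


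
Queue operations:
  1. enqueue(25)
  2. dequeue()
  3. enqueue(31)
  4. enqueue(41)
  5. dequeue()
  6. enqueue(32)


enqueue(25) -> [25]
dequeue()->25, []
enqueue(31) -> [31]
enqueue(41) -> [31, 41]
dequeue()->31, [41]
enqueue(32) -> [41, 32]

Final queue: [41, 32]


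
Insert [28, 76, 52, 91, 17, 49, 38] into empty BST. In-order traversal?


Insert 28: root
Insert 76: R from 28
Insert 52: R from 28 -> L from 76
Insert 91: R from 28 -> R from 76
Insert 17: L from 28
Insert 49: R from 28 -> L from 76 -> L from 52
Insert 38: R from 28 -> L from 76 -> L from 52 -> L from 49

In-order: [17, 28, 38, 49, 52, 76, 91]


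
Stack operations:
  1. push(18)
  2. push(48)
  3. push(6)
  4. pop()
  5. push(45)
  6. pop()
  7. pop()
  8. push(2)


push(18) -> [18]
push(48) -> [18, 48]
push(6) -> [18, 48, 6]
pop()->6, [18, 48]
push(45) -> [18, 48, 45]
pop()->45, [18, 48]
pop()->48, [18]
push(2) -> [18, 2]

Final stack: [18, 2]


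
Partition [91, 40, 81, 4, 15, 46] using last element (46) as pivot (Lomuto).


Pivot: 46
  40 <= 46: swap -> [40, 91, 81, 4, 15, 46]
  4 <= 46: swap -> [40, 4, 81, 91, 15, 46]
  15 <= 46: swap -> [40, 4, 15, 91, 81, 46]
Place pivot at 3: [40, 4, 15, 46, 81, 91]

Partitioned: [40, 4, 15, 46, 81, 91]


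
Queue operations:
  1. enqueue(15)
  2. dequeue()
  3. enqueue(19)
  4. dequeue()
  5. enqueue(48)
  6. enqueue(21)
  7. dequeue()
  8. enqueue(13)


enqueue(15) -> [15]
dequeue()->15, []
enqueue(19) -> [19]
dequeue()->19, []
enqueue(48) -> [48]
enqueue(21) -> [48, 21]
dequeue()->48, [21]
enqueue(13) -> [21, 13]

Final queue: [21, 13]


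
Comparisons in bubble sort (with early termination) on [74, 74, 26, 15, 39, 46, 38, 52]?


Algorithm: bubble sort (with early termination)
Input: [74, 74, 26, 15, 39, 46, 38, 52]
Sorted: [15, 26, 38, 39, 46, 52, 74, 74]

25


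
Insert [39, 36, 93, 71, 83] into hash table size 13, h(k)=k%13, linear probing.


Insert 39: h=0 -> slot 0
Insert 36: h=10 -> slot 10
Insert 93: h=2 -> slot 2
Insert 71: h=6 -> slot 6
Insert 83: h=5 -> slot 5

Table: [39, None, 93, None, None, 83, 71, None, None, None, 36, None, None]


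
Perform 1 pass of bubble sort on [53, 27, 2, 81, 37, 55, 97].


Initial: [53, 27, 2, 81, 37, 55, 97]
Pass 1: [27, 2, 53, 37, 55, 81, 97] (4 swaps)

After 1 pass: [27, 2, 53, 37, 55, 81, 97]


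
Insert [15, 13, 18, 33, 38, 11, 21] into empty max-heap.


Insert 15: [15]
Insert 13: [15, 13]
Insert 18: [18, 13, 15]
Insert 33: [33, 18, 15, 13]
Insert 38: [38, 33, 15, 13, 18]
Insert 11: [38, 33, 15, 13, 18, 11]
Insert 21: [38, 33, 21, 13, 18, 11, 15]

Final heap: [38, 33, 21, 13, 18, 11, 15]


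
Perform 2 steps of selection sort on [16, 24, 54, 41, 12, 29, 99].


Initial: [16, 24, 54, 41, 12, 29, 99]
Step 1: min=12 at 4
  Swap: [12, 24, 54, 41, 16, 29, 99]
Step 2: min=16 at 4
  Swap: [12, 16, 54, 41, 24, 29, 99]

After 2 steps: [12, 16, 54, 41, 24, 29, 99]


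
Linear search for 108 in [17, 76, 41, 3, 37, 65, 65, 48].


i=0: 17!=108
i=1: 76!=108
i=2: 41!=108
i=3: 3!=108
i=4: 37!=108
i=5: 65!=108
i=6: 65!=108
i=7: 48!=108

Not found, 8 comps


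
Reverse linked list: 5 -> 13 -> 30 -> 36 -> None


Step 1: curr=5, set curr.next=prev(None) | reversed so far: 5
Step 2: curr=13, set curr.next=prev(5) | reversed so far: 13 -> 5
Step 3: curr=30, set curr.next=prev(13) | reversed so far: 30 -> 13 -> 5
Step 4: curr=36, set curr.next=prev(30) | reversed so far: 36 -> 30 -> 13 -> 5

36 -> 30 -> 13 -> 5 -> None


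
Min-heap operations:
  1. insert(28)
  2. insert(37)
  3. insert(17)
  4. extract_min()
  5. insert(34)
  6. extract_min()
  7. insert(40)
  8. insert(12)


insert(28) -> [28]
insert(37) -> [28, 37]
insert(17) -> [17, 37, 28]
extract_min()->17, [28, 37]
insert(34) -> [28, 37, 34]
extract_min()->28, [34, 37]
insert(40) -> [34, 37, 40]
insert(12) -> [12, 34, 40, 37]

Final heap: [12, 34, 40, 37]


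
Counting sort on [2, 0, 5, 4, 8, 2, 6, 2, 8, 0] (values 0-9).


Input: [2, 0, 5, 4, 8, 2, 6, 2, 8, 0]
Counts: [2, 0, 3, 0, 1, 1, 1, 0, 2, 0]

Sorted: [0, 0, 2, 2, 2, 4, 5, 6, 8, 8]


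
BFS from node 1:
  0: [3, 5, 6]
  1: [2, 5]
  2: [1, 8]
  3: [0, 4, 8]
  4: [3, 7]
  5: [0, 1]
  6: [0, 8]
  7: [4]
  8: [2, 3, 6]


Visit 1, enqueue [2, 5]
Visit 2, enqueue [8]
Visit 5, enqueue [0]
Visit 8, enqueue [3, 6]
Visit 0, enqueue []
Visit 3, enqueue [4]
Visit 6, enqueue []
Visit 4, enqueue [7]
Visit 7, enqueue []

BFS order: [1, 2, 5, 8, 0, 3, 6, 4, 7]


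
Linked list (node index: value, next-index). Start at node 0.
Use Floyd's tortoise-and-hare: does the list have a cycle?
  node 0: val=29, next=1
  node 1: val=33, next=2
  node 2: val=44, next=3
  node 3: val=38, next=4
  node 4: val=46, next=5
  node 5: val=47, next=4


Floyd's tortoise (slow, +1) and hare (fast, +2):
  init: slow=0, fast=0
  step 1: slow=1, fast=2
  step 2: slow=2, fast=4
  step 3: slow=3, fast=4
  step 4: slow=4, fast=4
  slow == fast at node 4: cycle detected

Cycle: yes


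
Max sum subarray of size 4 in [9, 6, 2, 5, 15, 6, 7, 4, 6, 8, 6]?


[0:4]: 22
[1:5]: 28
[2:6]: 28
[3:7]: 33
[4:8]: 32
[5:9]: 23
[6:10]: 25
[7:11]: 24

Max: 33 at [3:7]


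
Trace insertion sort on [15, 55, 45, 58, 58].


Initial: [15, 55, 45, 58, 58]
Insert 55: [15, 55, 45, 58, 58]
Insert 45: [15, 45, 55, 58, 58]
Insert 58: [15, 45, 55, 58, 58]
Insert 58: [15, 45, 55, 58, 58]

Sorted: [15, 45, 55, 58, 58]


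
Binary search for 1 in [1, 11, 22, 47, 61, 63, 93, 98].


Step 1: lo=0, hi=7, mid=3, val=47
Step 2: lo=0, hi=2, mid=1, val=11
Step 3: lo=0, hi=0, mid=0, val=1

Found at index 0


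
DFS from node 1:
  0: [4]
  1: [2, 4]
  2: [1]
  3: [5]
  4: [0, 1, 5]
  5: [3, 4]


Visit 1, push [4, 2]
Visit 2, push []
Visit 4, push [5, 0]
Visit 0, push []
Visit 5, push [3]
Visit 3, push []

DFS order: [1, 2, 4, 0, 5, 3]


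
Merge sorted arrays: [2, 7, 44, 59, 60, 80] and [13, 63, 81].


Take 2 from A
Take 7 from A
Take 13 from B
Take 44 from A
Take 59 from A
Take 60 from A
Take 63 from B
Take 80 from A

Merged: [2, 7, 13, 44, 59, 60, 63, 80, 81]


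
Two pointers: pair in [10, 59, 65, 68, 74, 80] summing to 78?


lo=0(10)+hi=5(80)=90
lo=0(10)+hi=4(74)=84
lo=0(10)+hi=3(68)=78

Yes: 10+68=78


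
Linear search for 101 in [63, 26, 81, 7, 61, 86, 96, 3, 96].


i=0: 63!=101
i=1: 26!=101
i=2: 81!=101
i=3: 7!=101
i=4: 61!=101
i=5: 86!=101
i=6: 96!=101
i=7: 3!=101
i=8: 96!=101

Not found, 9 comps


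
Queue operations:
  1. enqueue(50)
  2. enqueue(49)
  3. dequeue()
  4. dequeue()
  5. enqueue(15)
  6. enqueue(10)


enqueue(50) -> [50]
enqueue(49) -> [50, 49]
dequeue()->50, [49]
dequeue()->49, []
enqueue(15) -> [15]
enqueue(10) -> [15, 10]

Final queue: [15, 10]


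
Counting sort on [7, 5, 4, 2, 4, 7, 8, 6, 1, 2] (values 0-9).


Input: [7, 5, 4, 2, 4, 7, 8, 6, 1, 2]
Counts: [0, 1, 2, 0, 2, 1, 1, 2, 1, 0]

Sorted: [1, 2, 2, 4, 4, 5, 6, 7, 7, 8]


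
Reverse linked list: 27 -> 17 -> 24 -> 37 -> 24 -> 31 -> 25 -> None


Step 1: curr=27, set curr.next=prev(None) | reversed so far: 27
Step 2: curr=17, set curr.next=prev(27) | reversed so far: 17 -> 27
Step 3: curr=24, set curr.next=prev(17) | reversed so far: 24 -> 17 -> 27
Step 4: curr=37, set curr.next=prev(24) | reversed so far: 37 -> 24 -> 17 -> 27
Step 5: curr=24, set curr.next=prev(37) | reversed so far: 24 -> 37 -> 24 -> 17 -> 27
Step 6: curr=31, set curr.next=prev(24) | reversed so far: 31 -> 24 -> 37 -> 24 -> 17 -> 27
Step 7: curr=25, set curr.next=prev(31) | reversed so far: 25 -> 31 -> 24 -> 37 -> 24 -> 17 -> 27

25 -> 31 -> 24 -> 37 -> 24 -> 17 -> 27 -> None


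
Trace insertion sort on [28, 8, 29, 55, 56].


Initial: [28, 8, 29, 55, 56]
Insert 8: [8, 28, 29, 55, 56]
Insert 29: [8, 28, 29, 55, 56]
Insert 55: [8, 28, 29, 55, 56]
Insert 56: [8, 28, 29, 55, 56]

Sorted: [8, 28, 29, 55, 56]


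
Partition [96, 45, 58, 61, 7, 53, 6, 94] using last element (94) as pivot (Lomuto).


Pivot: 94
  45 <= 94: swap -> [45, 96, 58, 61, 7, 53, 6, 94]
  58 <= 94: swap -> [45, 58, 96, 61, 7, 53, 6, 94]
  61 <= 94: swap -> [45, 58, 61, 96, 7, 53, 6, 94]
  7 <= 94: swap -> [45, 58, 61, 7, 96, 53, 6, 94]
  53 <= 94: swap -> [45, 58, 61, 7, 53, 96, 6, 94]
  6 <= 94: swap -> [45, 58, 61, 7, 53, 6, 96, 94]
Place pivot at 6: [45, 58, 61, 7, 53, 6, 94, 96]

Partitioned: [45, 58, 61, 7, 53, 6, 94, 96]


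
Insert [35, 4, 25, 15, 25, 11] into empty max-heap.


Insert 35: [35]
Insert 4: [35, 4]
Insert 25: [35, 4, 25]
Insert 15: [35, 15, 25, 4]
Insert 25: [35, 25, 25, 4, 15]
Insert 11: [35, 25, 25, 4, 15, 11]

Final heap: [35, 25, 25, 4, 15, 11]


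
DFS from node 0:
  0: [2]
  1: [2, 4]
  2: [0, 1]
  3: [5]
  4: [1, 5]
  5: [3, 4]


Visit 0, push [2]
Visit 2, push [1]
Visit 1, push [4]
Visit 4, push [5]
Visit 5, push [3]
Visit 3, push []

DFS order: [0, 2, 1, 4, 5, 3]


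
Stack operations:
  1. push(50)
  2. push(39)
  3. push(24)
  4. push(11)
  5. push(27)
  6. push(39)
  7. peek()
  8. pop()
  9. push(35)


push(50) -> [50]
push(39) -> [50, 39]
push(24) -> [50, 39, 24]
push(11) -> [50, 39, 24, 11]
push(27) -> [50, 39, 24, 11, 27]
push(39) -> [50, 39, 24, 11, 27, 39]
peek()->39
pop()->39, [50, 39, 24, 11, 27]
push(35) -> [50, 39, 24, 11, 27, 35]

Final stack: [50, 39, 24, 11, 27, 35]


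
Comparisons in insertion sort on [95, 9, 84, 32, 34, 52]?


Algorithm: insertion sort
Input: [95, 9, 84, 32, 34, 52]
Sorted: [9, 32, 34, 52, 84, 95]

12


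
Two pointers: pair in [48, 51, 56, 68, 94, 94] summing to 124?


lo=0(48)+hi=5(94)=142
lo=0(48)+hi=4(94)=142
lo=0(48)+hi=3(68)=116
lo=1(51)+hi=3(68)=119
lo=2(56)+hi=3(68)=124

Yes: 56+68=124


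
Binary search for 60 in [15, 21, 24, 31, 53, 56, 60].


Step 1: lo=0, hi=6, mid=3, val=31
Step 2: lo=4, hi=6, mid=5, val=56
Step 3: lo=6, hi=6, mid=6, val=60

Found at index 6


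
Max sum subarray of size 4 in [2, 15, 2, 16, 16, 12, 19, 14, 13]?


[0:4]: 35
[1:5]: 49
[2:6]: 46
[3:7]: 63
[4:8]: 61
[5:9]: 58

Max: 63 at [3:7]


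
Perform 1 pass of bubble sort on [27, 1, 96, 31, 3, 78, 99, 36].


Initial: [27, 1, 96, 31, 3, 78, 99, 36]
Pass 1: [1, 27, 31, 3, 78, 96, 36, 99] (5 swaps)

After 1 pass: [1, 27, 31, 3, 78, 96, 36, 99]


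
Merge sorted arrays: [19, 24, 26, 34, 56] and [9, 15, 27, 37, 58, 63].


Take 9 from B
Take 15 from B
Take 19 from A
Take 24 from A
Take 26 from A
Take 27 from B
Take 34 from A
Take 37 from B
Take 56 from A

Merged: [9, 15, 19, 24, 26, 27, 34, 37, 56, 58, 63]


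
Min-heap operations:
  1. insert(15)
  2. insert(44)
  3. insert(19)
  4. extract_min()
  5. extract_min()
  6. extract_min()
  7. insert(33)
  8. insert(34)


insert(15) -> [15]
insert(44) -> [15, 44]
insert(19) -> [15, 44, 19]
extract_min()->15, [19, 44]
extract_min()->19, [44]
extract_min()->44, []
insert(33) -> [33]
insert(34) -> [33, 34]

Final heap: [33, 34]


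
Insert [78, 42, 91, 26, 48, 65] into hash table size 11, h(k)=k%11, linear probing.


Insert 78: h=1 -> slot 1
Insert 42: h=9 -> slot 9
Insert 91: h=3 -> slot 3
Insert 26: h=4 -> slot 4
Insert 48: h=4, 1 probes -> slot 5
Insert 65: h=10 -> slot 10

Table: [None, 78, None, 91, 26, 48, None, None, None, 42, 65]


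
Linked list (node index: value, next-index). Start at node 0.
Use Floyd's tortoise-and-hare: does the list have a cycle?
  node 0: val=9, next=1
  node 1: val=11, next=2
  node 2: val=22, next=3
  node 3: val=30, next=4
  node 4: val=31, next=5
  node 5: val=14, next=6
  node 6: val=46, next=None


Floyd's tortoise (slow, +1) and hare (fast, +2):
  init: slow=0, fast=0
  step 1: slow=1, fast=2
  step 2: slow=2, fast=4
  step 3: slow=3, fast=6
  step 4: fast -> None, no cycle

Cycle: no


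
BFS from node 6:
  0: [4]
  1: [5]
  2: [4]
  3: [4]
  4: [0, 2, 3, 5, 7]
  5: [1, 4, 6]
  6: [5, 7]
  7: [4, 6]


Visit 6, enqueue [5, 7]
Visit 5, enqueue [1, 4]
Visit 7, enqueue []
Visit 1, enqueue []
Visit 4, enqueue [0, 2, 3]
Visit 0, enqueue []
Visit 2, enqueue []
Visit 3, enqueue []

BFS order: [6, 5, 7, 1, 4, 0, 2, 3]


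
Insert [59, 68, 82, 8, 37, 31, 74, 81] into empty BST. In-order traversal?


Insert 59: root
Insert 68: R from 59
Insert 82: R from 59 -> R from 68
Insert 8: L from 59
Insert 37: L from 59 -> R from 8
Insert 31: L from 59 -> R from 8 -> L from 37
Insert 74: R from 59 -> R from 68 -> L from 82
Insert 81: R from 59 -> R from 68 -> L from 82 -> R from 74

In-order: [8, 31, 37, 59, 68, 74, 81, 82]


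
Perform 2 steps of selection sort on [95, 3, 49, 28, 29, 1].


Initial: [95, 3, 49, 28, 29, 1]
Step 1: min=1 at 5
  Swap: [1, 3, 49, 28, 29, 95]
Step 2: min=3 at 1
  Swap: [1, 3, 49, 28, 29, 95]

After 2 steps: [1, 3, 49, 28, 29, 95]


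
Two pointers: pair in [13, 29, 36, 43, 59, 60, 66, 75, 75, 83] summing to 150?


lo=0(13)+hi=9(83)=96
lo=1(29)+hi=9(83)=112
lo=2(36)+hi=9(83)=119
lo=3(43)+hi=9(83)=126
lo=4(59)+hi=9(83)=142
lo=5(60)+hi=9(83)=143
lo=6(66)+hi=9(83)=149
lo=7(75)+hi=9(83)=158
lo=7(75)+hi=8(75)=150

Yes: 75+75=150


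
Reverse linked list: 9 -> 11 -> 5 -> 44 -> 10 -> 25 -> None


Step 1: curr=9, set curr.next=prev(None) | reversed so far: 9
Step 2: curr=11, set curr.next=prev(9) | reversed so far: 11 -> 9
Step 3: curr=5, set curr.next=prev(11) | reversed so far: 5 -> 11 -> 9
Step 4: curr=44, set curr.next=prev(5) | reversed so far: 44 -> 5 -> 11 -> 9
Step 5: curr=10, set curr.next=prev(44) | reversed so far: 10 -> 44 -> 5 -> 11 -> 9
Step 6: curr=25, set curr.next=prev(10) | reversed so far: 25 -> 10 -> 44 -> 5 -> 11 -> 9

25 -> 10 -> 44 -> 5 -> 11 -> 9 -> None


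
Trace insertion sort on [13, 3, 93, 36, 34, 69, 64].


Initial: [13, 3, 93, 36, 34, 69, 64]
Insert 3: [3, 13, 93, 36, 34, 69, 64]
Insert 93: [3, 13, 93, 36, 34, 69, 64]
Insert 36: [3, 13, 36, 93, 34, 69, 64]
Insert 34: [3, 13, 34, 36, 93, 69, 64]
Insert 69: [3, 13, 34, 36, 69, 93, 64]
Insert 64: [3, 13, 34, 36, 64, 69, 93]

Sorted: [3, 13, 34, 36, 64, 69, 93]


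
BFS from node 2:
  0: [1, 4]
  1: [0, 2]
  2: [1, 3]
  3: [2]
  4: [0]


Visit 2, enqueue [1, 3]
Visit 1, enqueue [0]
Visit 3, enqueue []
Visit 0, enqueue [4]
Visit 4, enqueue []

BFS order: [2, 1, 3, 0, 4]


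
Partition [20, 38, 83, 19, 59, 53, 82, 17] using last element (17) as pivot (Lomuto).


Pivot: 17
Place pivot at 0: [17, 38, 83, 19, 59, 53, 82, 20]

Partitioned: [17, 38, 83, 19, 59, 53, 82, 20]


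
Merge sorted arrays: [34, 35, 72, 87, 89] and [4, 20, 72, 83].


Take 4 from B
Take 20 from B
Take 34 from A
Take 35 from A
Take 72 from A
Take 72 from B
Take 83 from B

Merged: [4, 20, 34, 35, 72, 72, 83, 87, 89]


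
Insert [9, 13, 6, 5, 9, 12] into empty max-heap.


Insert 9: [9]
Insert 13: [13, 9]
Insert 6: [13, 9, 6]
Insert 5: [13, 9, 6, 5]
Insert 9: [13, 9, 6, 5, 9]
Insert 12: [13, 9, 12, 5, 9, 6]

Final heap: [13, 9, 12, 5, 9, 6]


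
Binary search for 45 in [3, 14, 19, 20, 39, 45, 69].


Step 1: lo=0, hi=6, mid=3, val=20
Step 2: lo=4, hi=6, mid=5, val=45

Found at index 5


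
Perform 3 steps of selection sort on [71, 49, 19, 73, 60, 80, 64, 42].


Initial: [71, 49, 19, 73, 60, 80, 64, 42]
Step 1: min=19 at 2
  Swap: [19, 49, 71, 73, 60, 80, 64, 42]
Step 2: min=42 at 7
  Swap: [19, 42, 71, 73, 60, 80, 64, 49]
Step 3: min=49 at 7
  Swap: [19, 42, 49, 73, 60, 80, 64, 71]

After 3 steps: [19, 42, 49, 73, 60, 80, 64, 71]


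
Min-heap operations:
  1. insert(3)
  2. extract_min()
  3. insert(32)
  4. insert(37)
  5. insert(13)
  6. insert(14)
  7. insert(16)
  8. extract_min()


insert(3) -> [3]
extract_min()->3, []
insert(32) -> [32]
insert(37) -> [32, 37]
insert(13) -> [13, 37, 32]
insert(14) -> [13, 14, 32, 37]
insert(16) -> [13, 14, 32, 37, 16]
extract_min()->13, [14, 16, 32, 37]

Final heap: [14, 16, 32, 37]


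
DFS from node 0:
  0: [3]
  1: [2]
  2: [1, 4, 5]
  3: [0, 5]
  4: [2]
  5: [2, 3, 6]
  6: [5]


Visit 0, push [3]
Visit 3, push [5]
Visit 5, push [6, 2]
Visit 2, push [4, 1]
Visit 1, push []
Visit 4, push []
Visit 6, push []

DFS order: [0, 3, 5, 2, 1, 4, 6]


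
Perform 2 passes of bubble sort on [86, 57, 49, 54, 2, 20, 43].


Initial: [86, 57, 49, 54, 2, 20, 43]
Pass 1: [57, 49, 54, 2, 20, 43, 86] (6 swaps)
Pass 2: [49, 54, 2, 20, 43, 57, 86] (5 swaps)

After 2 passes: [49, 54, 2, 20, 43, 57, 86]


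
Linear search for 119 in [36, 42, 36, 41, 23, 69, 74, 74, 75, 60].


i=0: 36!=119
i=1: 42!=119
i=2: 36!=119
i=3: 41!=119
i=4: 23!=119
i=5: 69!=119
i=6: 74!=119
i=7: 74!=119
i=8: 75!=119
i=9: 60!=119

Not found, 10 comps


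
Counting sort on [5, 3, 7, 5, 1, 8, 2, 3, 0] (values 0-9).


Input: [5, 3, 7, 5, 1, 8, 2, 3, 0]
Counts: [1, 1, 1, 2, 0, 2, 0, 1, 1, 0]

Sorted: [0, 1, 2, 3, 3, 5, 5, 7, 8]


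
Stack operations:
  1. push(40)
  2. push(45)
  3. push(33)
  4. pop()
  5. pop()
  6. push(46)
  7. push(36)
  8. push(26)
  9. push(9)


push(40) -> [40]
push(45) -> [40, 45]
push(33) -> [40, 45, 33]
pop()->33, [40, 45]
pop()->45, [40]
push(46) -> [40, 46]
push(36) -> [40, 46, 36]
push(26) -> [40, 46, 36, 26]
push(9) -> [40, 46, 36, 26, 9]

Final stack: [40, 46, 36, 26, 9]


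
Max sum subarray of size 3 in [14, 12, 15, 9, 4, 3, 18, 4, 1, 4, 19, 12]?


[0:3]: 41
[1:4]: 36
[2:5]: 28
[3:6]: 16
[4:7]: 25
[5:8]: 25
[6:9]: 23
[7:10]: 9
[8:11]: 24
[9:12]: 35

Max: 41 at [0:3]


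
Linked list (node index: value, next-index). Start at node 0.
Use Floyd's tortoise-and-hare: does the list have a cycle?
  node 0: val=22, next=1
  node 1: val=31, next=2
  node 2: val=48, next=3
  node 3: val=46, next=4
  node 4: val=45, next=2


Floyd's tortoise (slow, +1) and hare (fast, +2):
  init: slow=0, fast=0
  step 1: slow=1, fast=2
  step 2: slow=2, fast=4
  step 3: slow=3, fast=3
  slow == fast at node 3: cycle detected

Cycle: yes


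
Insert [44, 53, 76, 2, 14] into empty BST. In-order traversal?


Insert 44: root
Insert 53: R from 44
Insert 76: R from 44 -> R from 53
Insert 2: L from 44
Insert 14: L from 44 -> R from 2

In-order: [2, 14, 44, 53, 76]


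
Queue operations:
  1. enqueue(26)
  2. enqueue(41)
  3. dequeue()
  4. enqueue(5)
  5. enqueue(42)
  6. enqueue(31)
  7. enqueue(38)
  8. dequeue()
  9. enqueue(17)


enqueue(26) -> [26]
enqueue(41) -> [26, 41]
dequeue()->26, [41]
enqueue(5) -> [41, 5]
enqueue(42) -> [41, 5, 42]
enqueue(31) -> [41, 5, 42, 31]
enqueue(38) -> [41, 5, 42, 31, 38]
dequeue()->41, [5, 42, 31, 38]
enqueue(17) -> [5, 42, 31, 38, 17]

Final queue: [5, 42, 31, 38, 17]


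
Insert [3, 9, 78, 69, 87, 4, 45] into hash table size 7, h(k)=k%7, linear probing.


Insert 3: h=3 -> slot 3
Insert 9: h=2 -> slot 2
Insert 78: h=1 -> slot 1
Insert 69: h=6 -> slot 6
Insert 87: h=3, 1 probes -> slot 4
Insert 4: h=4, 1 probes -> slot 5
Insert 45: h=3, 4 probes -> slot 0

Table: [45, 78, 9, 3, 87, 4, 69]


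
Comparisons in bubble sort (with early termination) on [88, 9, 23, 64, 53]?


Algorithm: bubble sort (with early termination)
Input: [88, 9, 23, 64, 53]
Sorted: [9, 23, 53, 64, 88]

9


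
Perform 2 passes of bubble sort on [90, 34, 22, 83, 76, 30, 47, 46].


Initial: [90, 34, 22, 83, 76, 30, 47, 46]
Pass 1: [34, 22, 83, 76, 30, 47, 46, 90] (7 swaps)
Pass 2: [22, 34, 76, 30, 47, 46, 83, 90] (5 swaps)

After 2 passes: [22, 34, 76, 30, 47, 46, 83, 90]


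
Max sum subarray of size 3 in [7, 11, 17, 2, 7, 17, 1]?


[0:3]: 35
[1:4]: 30
[2:5]: 26
[3:6]: 26
[4:7]: 25

Max: 35 at [0:3]


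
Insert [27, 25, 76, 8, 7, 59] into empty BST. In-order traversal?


Insert 27: root
Insert 25: L from 27
Insert 76: R from 27
Insert 8: L from 27 -> L from 25
Insert 7: L from 27 -> L from 25 -> L from 8
Insert 59: R from 27 -> L from 76

In-order: [7, 8, 25, 27, 59, 76]


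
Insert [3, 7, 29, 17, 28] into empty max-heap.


Insert 3: [3]
Insert 7: [7, 3]
Insert 29: [29, 3, 7]
Insert 17: [29, 17, 7, 3]
Insert 28: [29, 28, 7, 3, 17]

Final heap: [29, 28, 7, 3, 17]


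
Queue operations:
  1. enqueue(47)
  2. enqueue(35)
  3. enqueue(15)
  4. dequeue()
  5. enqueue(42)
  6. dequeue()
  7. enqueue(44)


enqueue(47) -> [47]
enqueue(35) -> [47, 35]
enqueue(15) -> [47, 35, 15]
dequeue()->47, [35, 15]
enqueue(42) -> [35, 15, 42]
dequeue()->35, [15, 42]
enqueue(44) -> [15, 42, 44]

Final queue: [15, 42, 44]


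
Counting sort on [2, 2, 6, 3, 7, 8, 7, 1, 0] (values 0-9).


Input: [2, 2, 6, 3, 7, 8, 7, 1, 0]
Counts: [1, 1, 2, 1, 0, 0, 1, 2, 1, 0]

Sorted: [0, 1, 2, 2, 3, 6, 7, 7, 8]


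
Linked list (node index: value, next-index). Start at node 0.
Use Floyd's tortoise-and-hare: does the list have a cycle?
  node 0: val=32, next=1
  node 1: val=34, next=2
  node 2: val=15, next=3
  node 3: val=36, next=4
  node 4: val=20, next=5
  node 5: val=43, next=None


Floyd's tortoise (slow, +1) and hare (fast, +2):
  init: slow=0, fast=0
  step 1: slow=1, fast=2
  step 2: slow=2, fast=4
  step 3: fast 4->5->None, no cycle

Cycle: no


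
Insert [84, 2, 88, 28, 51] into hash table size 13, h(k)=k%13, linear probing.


Insert 84: h=6 -> slot 6
Insert 2: h=2 -> slot 2
Insert 88: h=10 -> slot 10
Insert 28: h=2, 1 probes -> slot 3
Insert 51: h=12 -> slot 12

Table: [None, None, 2, 28, None, None, 84, None, None, None, 88, None, 51]


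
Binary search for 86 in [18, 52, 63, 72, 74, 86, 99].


Step 1: lo=0, hi=6, mid=3, val=72
Step 2: lo=4, hi=6, mid=5, val=86

Found at index 5


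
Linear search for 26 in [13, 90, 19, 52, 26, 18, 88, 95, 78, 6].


i=0: 13!=26
i=1: 90!=26
i=2: 19!=26
i=3: 52!=26
i=4: 26==26 found!

Found at 4, 5 comps


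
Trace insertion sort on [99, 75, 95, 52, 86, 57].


Initial: [99, 75, 95, 52, 86, 57]
Insert 75: [75, 99, 95, 52, 86, 57]
Insert 95: [75, 95, 99, 52, 86, 57]
Insert 52: [52, 75, 95, 99, 86, 57]
Insert 86: [52, 75, 86, 95, 99, 57]
Insert 57: [52, 57, 75, 86, 95, 99]

Sorted: [52, 57, 75, 86, 95, 99]


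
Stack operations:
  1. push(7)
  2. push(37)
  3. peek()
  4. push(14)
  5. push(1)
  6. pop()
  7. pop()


push(7) -> [7]
push(37) -> [7, 37]
peek()->37
push(14) -> [7, 37, 14]
push(1) -> [7, 37, 14, 1]
pop()->1, [7, 37, 14]
pop()->14, [7, 37]

Final stack: [7, 37]
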